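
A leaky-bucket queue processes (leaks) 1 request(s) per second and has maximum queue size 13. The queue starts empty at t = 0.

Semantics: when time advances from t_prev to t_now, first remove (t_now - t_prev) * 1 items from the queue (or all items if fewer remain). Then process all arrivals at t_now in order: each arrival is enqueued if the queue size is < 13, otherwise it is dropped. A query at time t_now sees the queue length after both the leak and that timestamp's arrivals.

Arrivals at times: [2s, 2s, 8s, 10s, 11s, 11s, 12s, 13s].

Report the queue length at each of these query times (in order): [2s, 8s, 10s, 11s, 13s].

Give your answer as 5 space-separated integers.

Queue lengths at query times:
  query t=2s: backlog = 2
  query t=8s: backlog = 1
  query t=10s: backlog = 1
  query t=11s: backlog = 2
  query t=13s: backlog = 2

Answer: 2 1 1 2 2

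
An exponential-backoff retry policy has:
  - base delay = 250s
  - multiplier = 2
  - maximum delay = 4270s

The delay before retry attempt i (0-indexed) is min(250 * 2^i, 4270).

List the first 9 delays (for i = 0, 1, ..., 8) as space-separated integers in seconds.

Computing each delay:
  i=0: min(250*2^0, 4270) = 250
  i=1: min(250*2^1, 4270) = 500
  i=2: min(250*2^2, 4270) = 1000
  i=3: min(250*2^3, 4270) = 2000
  i=4: min(250*2^4, 4270) = 4000
  i=5: min(250*2^5, 4270) = 4270
  i=6: min(250*2^6, 4270) = 4270
  i=7: min(250*2^7, 4270) = 4270
  i=8: min(250*2^8, 4270) = 4270

Answer: 250 500 1000 2000 4000 4270 4270 4270 4270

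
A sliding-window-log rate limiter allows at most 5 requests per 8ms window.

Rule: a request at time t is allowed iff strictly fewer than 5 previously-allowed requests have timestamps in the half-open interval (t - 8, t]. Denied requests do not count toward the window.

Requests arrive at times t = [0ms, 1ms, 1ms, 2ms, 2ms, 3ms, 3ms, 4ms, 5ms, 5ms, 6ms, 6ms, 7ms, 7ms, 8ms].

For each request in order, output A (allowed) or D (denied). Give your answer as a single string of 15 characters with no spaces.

Tracking allowed requests in the window:
  req#1 t=0ms: ALLOW
  req#2 t=1ms: ALLOW
  req#3 t=1ms: ALLOW
  req#4 t=2ms: ALLOW
  req#5 t=2ms: ALLOW
  req#6 t=3ms: DENY
  req#7 t=3ms: DENY
  req#8 t=4ms: DENY
  req#9 t=5ms: DENY
  req#10 t=5ms: DENY
  req#11 t=6ms: DENY
  req#12 t=6ms: DENY
  req#13 t=7ms: DENY
  req#14 t=7ms: DENY
  req#15 t=8ms: ALLOW

Answer: AAAAADDDDDDDDDA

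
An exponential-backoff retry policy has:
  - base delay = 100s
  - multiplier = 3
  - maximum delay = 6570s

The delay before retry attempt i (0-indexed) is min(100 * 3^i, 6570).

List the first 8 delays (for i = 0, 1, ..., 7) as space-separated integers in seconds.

Computing each delay:
  i=0: min(100*3^0, 6570) = 100
  i=1: min(100*3^1, 6570) = 300
  i=2: min(100*3^2, 6570) = 900
  i=3: min(100*3^3, 6570) = 2700
  i=4: min(100*3^4, 6570) = 6570
  i=5: min(100*3^5, 6570) = 6570
  i=6: min(100*3^6, 6570) = 6570
  i=7: min(100*3^7, 6570) = 6570

Answer: 100 300 900 2700 6570 6570 6570 6570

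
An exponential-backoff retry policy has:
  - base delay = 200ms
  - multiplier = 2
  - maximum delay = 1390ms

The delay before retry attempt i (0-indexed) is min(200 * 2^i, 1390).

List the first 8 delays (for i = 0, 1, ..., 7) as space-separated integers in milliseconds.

Answer: 200 400 800 1390 1390 1390 1390 1390

Derivation:
Computing each delay:
  i=0: min(200*2^0, 1390) = 200
  i=1: min(200*2^1, 1390) = 400
  i=2: min(200*2^2, 1390) = 800
  i=3: min(200*2^3, 1390) = 1390
  i=4: min(200*2^4, 1390) = 1390
  i=5: min(200*2^5, 1390) = 1390
  i=6: min(200*2^6, 1390) = 1390
  i=7: min(200*2^7, 1390) = 1390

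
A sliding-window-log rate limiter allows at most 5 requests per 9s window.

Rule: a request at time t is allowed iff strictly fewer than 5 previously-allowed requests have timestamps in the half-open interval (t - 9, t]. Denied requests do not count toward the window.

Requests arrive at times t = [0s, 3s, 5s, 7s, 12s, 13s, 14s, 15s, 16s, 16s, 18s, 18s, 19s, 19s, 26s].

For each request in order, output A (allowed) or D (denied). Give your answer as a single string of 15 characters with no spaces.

Tracking allowed requests in the window:
  req#1 t=0s: ALLOW
  req#2 t=3s: ALLOW
  req#3 t=5s: ALLOW
  req#4 t=7s: ALLOW
  req#5 t=12s: ALLOW
  req#6 t=13s: ALLOW
  req#7 t=14s: ALLOW
  req#8 t=15s: ALLOW
  req#9 t=16s: ALLOW
  req#10 t=16s: DENY
  req#11 t=18s: DENY
  req#12 t=18s: DENY
  req#13 t=19s: DENY
  req#14 t=19s: DENY
  req#15 t=26s: ALLOW

Answer: AAAAAAAAADDDDDA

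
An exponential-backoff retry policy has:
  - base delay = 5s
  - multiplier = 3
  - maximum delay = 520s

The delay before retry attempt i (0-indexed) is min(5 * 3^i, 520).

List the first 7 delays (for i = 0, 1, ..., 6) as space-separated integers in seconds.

Computing each delay:
  i=0: min(5*3^0, 520) = 5
  i=1: min(5*3^1, 520) = 15
  i=2: min(5*3^2, 520) = 45
  i=3: min(5*3^3, 520) = 135
  i=4: min(5*3^4, 520) = 405
  i=5: min(5*3^5, 520) = 520
  i=6: min(5*3^6, 520) = 520

Answer: 5 15 45 135 405 520 520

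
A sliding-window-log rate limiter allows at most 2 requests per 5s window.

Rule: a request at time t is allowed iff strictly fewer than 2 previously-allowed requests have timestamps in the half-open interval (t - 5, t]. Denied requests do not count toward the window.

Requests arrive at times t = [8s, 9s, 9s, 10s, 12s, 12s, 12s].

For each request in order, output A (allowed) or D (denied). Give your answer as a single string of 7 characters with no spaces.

Answer: AADDDDD

Derivation:
Tracking allowed requests in the window:
  req#1 t=8s: ALLOW
  req#2 t=9s: ALLOW
  req#3 t=9s: DENY
  req#4 t=10s: DENY
  req#5 t=12s: DENY
  req#6 t=12s: DENY
  req#7 t=12s: DENY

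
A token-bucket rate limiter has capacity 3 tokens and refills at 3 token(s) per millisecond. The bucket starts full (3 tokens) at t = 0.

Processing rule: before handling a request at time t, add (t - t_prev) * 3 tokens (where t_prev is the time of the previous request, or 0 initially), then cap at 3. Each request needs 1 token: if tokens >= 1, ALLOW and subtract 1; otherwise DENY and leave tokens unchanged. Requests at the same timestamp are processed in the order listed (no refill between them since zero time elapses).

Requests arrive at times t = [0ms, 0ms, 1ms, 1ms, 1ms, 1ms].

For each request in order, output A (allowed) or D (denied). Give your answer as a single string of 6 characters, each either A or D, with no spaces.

Simulating step by step:
  req#1 t=0ms: ALLOW
  req#2 t=0ms: ALLOW
  req#3 t=1ms: ALLOW
  req#4 t=1ms: ALLOW
  req#5 t=1ms: ALLOW
  req#6 t=1ms: DENY

Answer: AAAAAD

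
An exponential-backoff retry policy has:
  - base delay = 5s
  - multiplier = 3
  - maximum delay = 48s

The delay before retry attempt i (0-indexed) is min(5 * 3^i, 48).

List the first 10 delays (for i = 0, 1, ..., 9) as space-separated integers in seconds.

Computing each delay:
  i=0: min(5*3^0, 48) = 5
  i=1: min(5*3^1, 48) = 15
  i=2: min(5*3^2, 48) = 45
  i=3: min(5*3^3, 48) = 48
  i=4: min(5*3^4, 48) = 48
  i=5: min(5*3^5, 48) = 48
  i=6: min(5*3^6, 48) = 48
  i=7: min(5*3^7, 48) = 48
  i=8: min(5*3^8, 48) = 48
  i=9: min(5*3^9, 48) = 48

Answer: 5 15 45 48 48 48 48 48 48 48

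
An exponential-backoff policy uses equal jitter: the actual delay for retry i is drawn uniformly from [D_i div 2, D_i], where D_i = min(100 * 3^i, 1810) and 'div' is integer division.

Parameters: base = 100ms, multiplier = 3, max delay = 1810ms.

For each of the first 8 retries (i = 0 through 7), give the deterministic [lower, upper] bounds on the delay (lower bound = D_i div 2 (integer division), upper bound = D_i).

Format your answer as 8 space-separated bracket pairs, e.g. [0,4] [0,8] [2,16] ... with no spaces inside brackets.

Computing bounds per retry:
  i=0: D_i=min(100*3^0,1810)=100, bounds=[50,100]
  i=1: D_i=min(100*3^1,1810)=300, bounds=[150,300]
  i=2: D_i=min(100*3^2,1810)=900, bounds=[450,900]
  i=3: D_i=min(100*3^3,1810)=1810, bounds=[905,1810]
  i=4: D_i=min(100*3^4,1810)=1810, bounds=[905,1810]
  i=5: D_i=min(100*3^5,1810)=1810, bounds=[905,1810]
  i=6: D_i=min(100*3^6,1810)=1810, bounds=[905,1810]
  i=7: D_i=min(100*3^7,1810)=1810, bounds=[905,1810]

Answer: [50,100] [150,300] [450,900] [905,1810] [905,1810] [905,1810] [905,1810] [905,1810]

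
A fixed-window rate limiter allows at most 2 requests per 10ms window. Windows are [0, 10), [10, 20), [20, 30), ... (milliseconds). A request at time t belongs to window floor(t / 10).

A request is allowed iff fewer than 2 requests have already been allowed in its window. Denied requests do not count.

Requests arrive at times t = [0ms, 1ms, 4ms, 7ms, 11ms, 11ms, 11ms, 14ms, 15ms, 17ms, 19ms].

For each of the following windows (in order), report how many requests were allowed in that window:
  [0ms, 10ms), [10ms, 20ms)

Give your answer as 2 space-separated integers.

Processing requests:
  req#1 t=0ms (window 0): ALLOW
  req#2 t=1ms (window 0): ALLOW
  req#3 t=4ms (window 0): DENY
  req#4 t=7ms (window 0): DENY
  req#5 t=11ms (window 1): ALLOW
  req#6 t=11ms (window 1): ALLOW
  req#7 t=11ms (window 1): DENY
  req#8 t=14ms (window 1): DENY
  req#9 t=15ms (window 1): DENY
  req#10 t=17ms (window 1): DENY
  req#11 t=19ms (window 1): DENY

Allowed counts by window: 2 2

Answer: 2 2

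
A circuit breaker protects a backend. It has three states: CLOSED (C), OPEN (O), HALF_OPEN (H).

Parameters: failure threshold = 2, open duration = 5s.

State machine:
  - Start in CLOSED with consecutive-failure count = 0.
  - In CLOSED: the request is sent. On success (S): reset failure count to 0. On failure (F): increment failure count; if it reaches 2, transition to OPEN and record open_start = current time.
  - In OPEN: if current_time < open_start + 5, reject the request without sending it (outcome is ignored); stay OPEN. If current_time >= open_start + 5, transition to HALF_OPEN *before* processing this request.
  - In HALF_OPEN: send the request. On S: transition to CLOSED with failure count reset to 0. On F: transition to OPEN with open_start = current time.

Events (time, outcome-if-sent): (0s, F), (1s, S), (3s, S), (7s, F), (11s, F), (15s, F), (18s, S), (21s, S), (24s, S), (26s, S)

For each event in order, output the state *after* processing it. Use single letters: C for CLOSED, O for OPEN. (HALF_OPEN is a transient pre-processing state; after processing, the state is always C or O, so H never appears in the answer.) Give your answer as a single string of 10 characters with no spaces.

State after each event:
  event#1 t=0s outcome=F: state=CLOSED
  event#2 t=1s outcome=S: state=CLOSED
  event#3 t=3s outcome=S: state=CLOSED
  event#4 t=7s outcome=F: state=CLOSED
  event#5 t=11s outcome=F: state=OPEN
  event#6 t=15s outcome=F: state=OPEN
  event#7 t=18s outcome=S: state=CLOSED
  event#8 t=21s outcome=S: state=CLOSED
  event#9 t=24s outcome=S: state=CLOSED
  event#10 t=26s outcome=S: state=CLOSED

Answer: CCCCOOCCCC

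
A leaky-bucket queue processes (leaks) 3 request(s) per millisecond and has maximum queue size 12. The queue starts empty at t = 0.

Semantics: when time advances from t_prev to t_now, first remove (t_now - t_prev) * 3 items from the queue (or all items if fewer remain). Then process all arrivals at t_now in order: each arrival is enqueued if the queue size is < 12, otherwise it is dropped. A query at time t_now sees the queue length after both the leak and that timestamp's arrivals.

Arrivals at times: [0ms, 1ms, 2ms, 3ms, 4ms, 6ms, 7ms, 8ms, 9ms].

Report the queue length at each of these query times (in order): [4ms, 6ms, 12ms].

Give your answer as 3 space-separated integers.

Queue lengths at query times:
  query t=4ms: backlog = 1
  query t=6ms: backlog = 1
  query t=12ms: backlog = 0

Answer: 1 1 0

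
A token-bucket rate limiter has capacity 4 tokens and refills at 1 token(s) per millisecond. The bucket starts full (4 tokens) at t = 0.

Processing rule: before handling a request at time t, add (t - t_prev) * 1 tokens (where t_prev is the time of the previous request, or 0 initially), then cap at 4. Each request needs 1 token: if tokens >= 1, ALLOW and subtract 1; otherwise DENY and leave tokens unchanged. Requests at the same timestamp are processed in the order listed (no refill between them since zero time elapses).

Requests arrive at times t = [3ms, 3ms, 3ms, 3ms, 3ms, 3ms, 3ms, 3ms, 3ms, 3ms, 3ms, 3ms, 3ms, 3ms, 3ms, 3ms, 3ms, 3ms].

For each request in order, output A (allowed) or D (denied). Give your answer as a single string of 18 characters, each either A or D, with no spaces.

Answer: AAAADDDDDDDDDDDDDD

Derivation:
Simulating step by step:
  req#1 t=3ms: ALLOW
  req#2 t=3ms: ALLOW
  req#3 t=3ms: ALLOW
  req#4 t=3ms: ALLOW
  req#5 t=3ms: DENY
  req#6 t=3ms: DENY
  req#7 t=3ms: DENY
  req#8 t=3ms: DENY
  req#9 t=3ms: DENY
  req#10 t=3ms: DENY
  req#11 t=3ms: DENY
  req#12 t=3ms: DENY
  req#13 t=3ms: DENY
  req#14 t=3ms: DENY
  req#15 t=3ms: DENY
  req#16 t=3ms: DENY
  req#17 t=3ms: DENY
  req#18 t=3ms: DENY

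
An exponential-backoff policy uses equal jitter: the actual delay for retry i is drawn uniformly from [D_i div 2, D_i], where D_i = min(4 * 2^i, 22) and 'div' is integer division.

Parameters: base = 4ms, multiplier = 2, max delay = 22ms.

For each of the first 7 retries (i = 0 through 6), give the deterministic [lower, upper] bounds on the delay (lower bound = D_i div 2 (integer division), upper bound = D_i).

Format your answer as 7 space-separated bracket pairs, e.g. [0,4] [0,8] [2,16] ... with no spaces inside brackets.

Answer: [2,4] [4,8] [8,16] [11,22] [11,22] [11,22] [11,22]

Derivation:
Computing bounds per retry:
  i=0: D_i=min(4*2^0,22)=4, bounds=[2,4]
  i=1: D_i=min(4*2^1,22)=8, bounds=[4,8]
  i=2: D_i=min(4*2^2,22)=16, bounds=[8,16]
  i=3: D_i=min(4*2^3,22)=22, bounds=[11,22]
  i=4: D_i=min(4*2^4,22)=22, bounds=[11,22]
  i=5: D_i=min(4*2^5,22)=22, bounds=[11,22]
  i=6: D_i=min(4*2^6,22)=22, bounds=[11,22]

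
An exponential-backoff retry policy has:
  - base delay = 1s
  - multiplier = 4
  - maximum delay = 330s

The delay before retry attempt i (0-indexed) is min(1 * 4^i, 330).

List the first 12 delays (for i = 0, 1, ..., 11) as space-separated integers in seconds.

Answer: 1 4 16 64 256 330 330 330 330 330 330 330

Derivation:
Computing each delay:
  i=0: min(1*4^0, 330) = 1
  i=1: min(1*4^1, 330) = 4
  i=2: min(1*4^2, 330) = 16
  i=3: min(1*4^3, 330) = 64
  i=4: min(1*4^4, 330) = 256
  i=5: min(1*4^5, 330) = 330
  i=6: min(1*4^6, 330) = 330
  i=7: min(1*4^7, 330) = 330
  i=8: min(1*4^8, 330) = 330
  i=9: min(1*4^9, 330) = 330
  i=10: min(1*4^10, 330) = 330
  i=11: min(1*4^11, 330) = 330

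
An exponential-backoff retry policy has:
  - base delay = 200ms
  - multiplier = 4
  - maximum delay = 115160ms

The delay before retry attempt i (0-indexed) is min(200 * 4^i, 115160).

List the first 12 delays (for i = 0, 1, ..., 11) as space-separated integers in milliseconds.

Computing each delay:
  i=0: min(200*4^0, 115160) = 200
  i=1: min(200*4^1, 115160) = 800
  i=2: min(200*4^2, 115160) = 3200
  i=3: min(200*4^3, 115160) = 12800
  i=4: min(200*4^4, 115160) = 51200
  i=5: min(200*4^5, 115160) = 115160
  i=6: min(200*4^6, 115160) = 115160
  i=7: min(200*4^7, 115160) = 115160
  i=8: min(200*4^8, 115160) = 115160
  i=9: min(200*4^9, 115160) = 115160
  i=10: min(200*4^10, 115160) = 115160
  i=11: min(200*4^11, 115160) = 115160

Answer: 200 800 3200 12800 51200 115160 115160 115160 115160 115160 115160 115160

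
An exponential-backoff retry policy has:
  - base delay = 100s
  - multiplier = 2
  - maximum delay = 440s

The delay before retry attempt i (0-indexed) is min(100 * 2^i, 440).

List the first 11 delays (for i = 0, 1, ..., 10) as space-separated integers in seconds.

Computing each delay:
  i=0: min(100*2^0, 440) = 100
  i=1: min(100*2^1, 440) = 200
  i=2: min(100*2^2, 440) = 400
  i=3: min(100*2^3, 440) = 440
  i=4: min(100*2^4, 440) = 440
  i=5: min(100*2^5, 440) = 440
  i=6: min(100*2^6, 440) = 440
  i=7: min(100*2^7, 440) = 440
  i=8: min(100*2^8, 440) = 440
  i=9: min(100*2^9, 440) = 440
  i=10: min(100*2^10, 440) = 440

Answer: 100 200 400 440 440 440 440 440 440 440 440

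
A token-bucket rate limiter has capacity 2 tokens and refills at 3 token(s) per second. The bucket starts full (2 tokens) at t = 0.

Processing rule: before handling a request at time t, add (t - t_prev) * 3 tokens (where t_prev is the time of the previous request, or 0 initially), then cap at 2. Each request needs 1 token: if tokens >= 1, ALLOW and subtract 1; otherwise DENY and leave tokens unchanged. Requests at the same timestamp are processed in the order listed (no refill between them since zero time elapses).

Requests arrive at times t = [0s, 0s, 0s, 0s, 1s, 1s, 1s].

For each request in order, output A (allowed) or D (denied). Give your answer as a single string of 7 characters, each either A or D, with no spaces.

Simulating step by step:
  req#1 t=0s: ALLOW
  req#2 t=0s: ALLOW
  req#3 t=0s: DENY
  req#4 t=0s: DENY
  req#5 t=1s: ALLOW
  req#6 t=1s: ALLOW
  req#7 t=1s: DENY

Answer: AADDAAD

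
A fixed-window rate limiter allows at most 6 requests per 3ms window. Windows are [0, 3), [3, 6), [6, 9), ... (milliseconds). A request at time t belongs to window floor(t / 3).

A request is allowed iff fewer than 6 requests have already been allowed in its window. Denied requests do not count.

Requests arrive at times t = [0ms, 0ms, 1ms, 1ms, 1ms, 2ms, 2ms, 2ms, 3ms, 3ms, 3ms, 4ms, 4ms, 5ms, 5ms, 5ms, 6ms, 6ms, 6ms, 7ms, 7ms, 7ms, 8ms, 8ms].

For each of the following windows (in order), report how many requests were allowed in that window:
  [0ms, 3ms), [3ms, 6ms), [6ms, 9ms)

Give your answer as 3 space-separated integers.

Answer: 6 6 6

Derivation:
Processing requests:
  req#1 t=0ms (window 0): ALLOW
  req#2 t=0ms (window 0): ALLOW
  req#3 t=1ms (window 0): ALLOW
  req#4 t=1ms (window 0): ALLOW
  req#5 t=1ms (window 0): ALLOW
  req#6 t=2ms (window 0): ALLOW
  req#7 t=2ms (window 0): DENY
  req#8 t=2ms (window 0): DENY
  req#9 t=3ms (window 1): ALLOW
  req#10 t=3ms (window 1): ALLOW
  req#11 t=3ms (window 1): ALLOW
  req#12 t=4ms (window 1): ALLOW
  req#13 t=4ms (window 1): ALLOW
  req#14 t=5ms (window 1): ALLOW
  req#15 t=5ms (window 1): DENY
  req#16 t=5ms (window 1): DENY
  req#17 t=6ms (window 2): ALLOW
  req#18 t=6ms (window 2): ALLOW
  req#19 t=6ms (window 2): ALLOW
  req#20 t=7ms (window 2): ALLOW
  req#21 t=7ms (window 2): ALLOW
  req#22 t=7ms (window 2): ALLOW
  req#23 t=8ms (window 2): DENY
  req#24 t=8ms (window 2): DENY

Allowed counts by window: 6 6 6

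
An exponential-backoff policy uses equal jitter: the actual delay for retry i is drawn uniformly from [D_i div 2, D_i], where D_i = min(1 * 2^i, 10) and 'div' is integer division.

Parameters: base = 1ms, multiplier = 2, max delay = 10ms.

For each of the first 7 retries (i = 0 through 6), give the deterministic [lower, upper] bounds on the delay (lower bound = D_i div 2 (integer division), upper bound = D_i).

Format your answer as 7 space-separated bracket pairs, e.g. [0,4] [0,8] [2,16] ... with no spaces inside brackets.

Computing bounds per retry:
  i=0: D_i=min(1*2^0,10)=1, bounds=[0,1]
  i=1: D_i=min(1*2^1,10)=2, bounds=[1,2]
  i=2: D_i=min(1*2^2,10)=4, bounds=[2,4]
  i=3: D_i=min(1*2^3,10)=8, bounds=[4,8]
  i=4: D_i=min(1*2^4,10)=10, bounds=[5,10]
  i=5: D_i=min(1*2^5,10)=10, bounds=[5,10]
  i=6: D_i=min(1*2^6,10)=10, bounds=[5,10]

Answer: [0,1] [1,2] [2,4] [4,8] [5,10] [5,10] [5,10]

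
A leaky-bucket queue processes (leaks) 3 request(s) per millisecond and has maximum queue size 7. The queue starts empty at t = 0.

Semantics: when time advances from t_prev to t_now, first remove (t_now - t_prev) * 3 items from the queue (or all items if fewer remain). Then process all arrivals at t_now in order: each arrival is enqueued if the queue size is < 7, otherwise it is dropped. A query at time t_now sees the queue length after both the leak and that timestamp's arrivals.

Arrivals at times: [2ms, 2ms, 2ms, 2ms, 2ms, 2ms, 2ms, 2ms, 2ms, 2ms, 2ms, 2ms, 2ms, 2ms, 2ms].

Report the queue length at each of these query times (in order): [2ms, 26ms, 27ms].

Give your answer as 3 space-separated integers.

Queue lengths at query times:
  query t=2ms: backlog = 7
  query t=26ms: backlog = 0
  query t=27ms: backlog = 0

Answer: 7 0 0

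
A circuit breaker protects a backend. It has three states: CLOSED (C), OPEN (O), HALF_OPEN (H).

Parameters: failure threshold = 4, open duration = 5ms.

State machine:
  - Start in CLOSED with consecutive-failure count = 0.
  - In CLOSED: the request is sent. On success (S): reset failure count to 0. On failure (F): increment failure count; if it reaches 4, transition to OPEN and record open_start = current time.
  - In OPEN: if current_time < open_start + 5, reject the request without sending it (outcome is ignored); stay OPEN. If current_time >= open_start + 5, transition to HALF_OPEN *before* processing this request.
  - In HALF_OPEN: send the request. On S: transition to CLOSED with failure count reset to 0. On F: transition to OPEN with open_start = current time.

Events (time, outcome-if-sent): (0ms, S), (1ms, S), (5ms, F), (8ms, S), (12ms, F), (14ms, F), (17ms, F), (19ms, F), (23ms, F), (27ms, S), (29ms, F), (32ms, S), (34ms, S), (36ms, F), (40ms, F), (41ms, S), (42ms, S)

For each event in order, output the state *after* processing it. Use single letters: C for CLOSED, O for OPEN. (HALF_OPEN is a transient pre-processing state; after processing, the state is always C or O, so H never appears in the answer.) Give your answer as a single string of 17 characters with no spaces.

Answer: CCCCCCCOOCCCCCCCC

Derivation:
State after each event:
  event#1 t=0ms outcome=S: state=CLOSED
  event#2 t=1ms outcome=S: state=CLOSED
  event#3 t=5ms outcome=F: state=CLOSED
  event#4 t=8ms outcome=S: state=CLOSED
  event#5 t=12ms outcome=F: state=CLOSED
  event#6 t=14ms outcome=F: state=CLOSED
  event#7 t=17ms outcome=F: state=CLOSED
  event#8 t=19ms outcome=F: state=OPEN
  event#9 t=23ms outcome=F: state=OPEN
  event#10 t=27ms outcome=S: state=CLOSED
  event#11 t=29ms outcome=F: state=CLOSED
  event#12 t=32ms outcome=S: state=CLOSED
  event#13 t=34ms outcome=S: state=CLOSED
  event#14 t=36ms outcome=F: state=CLOSED
  event#15 t=40ms outcome=F: state=CLOSED
  event#16 t=41ms outcome=S: state=CLOSED
  event#17 t=42ms outcome=S: state=CLOSED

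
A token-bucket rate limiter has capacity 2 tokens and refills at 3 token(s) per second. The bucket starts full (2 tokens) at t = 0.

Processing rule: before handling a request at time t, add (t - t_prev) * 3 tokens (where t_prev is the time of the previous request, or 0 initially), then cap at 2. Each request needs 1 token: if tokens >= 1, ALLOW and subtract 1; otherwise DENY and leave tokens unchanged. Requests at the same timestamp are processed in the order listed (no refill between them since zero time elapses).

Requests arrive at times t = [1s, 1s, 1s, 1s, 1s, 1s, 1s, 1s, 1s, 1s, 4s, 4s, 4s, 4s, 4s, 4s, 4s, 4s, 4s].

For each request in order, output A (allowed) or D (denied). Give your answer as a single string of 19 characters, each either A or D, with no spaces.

Answer: AADDDDDDDDAADDDDDDD

Derivation:
Simulating step by step:
  req#1 t=1s: ALLOW
  req#2 t=1s: ALLOW
  req#3 t=1s: DENY
  req#4 t=1s: DENY
  req#5 t=1s: DENY
  req#6 t=1s: DENY
  req#7 t=1s: DENY
  req#8 t=1s: DENY
  req#9 t=1s: DENY
  req#10 t=1s: DENY
  req#11 t=4s: ALLOW
  req#12 t=4s: ALLOW
  req#13 t=4s: DENY
  req#14 t=4s: DENY
  req#15 t=4s: DENY
  req#16 t=4s: DENY
  req#17 t=4s: DENY
  req#18 t=4s: DENY
  req#19 t=4s: DENY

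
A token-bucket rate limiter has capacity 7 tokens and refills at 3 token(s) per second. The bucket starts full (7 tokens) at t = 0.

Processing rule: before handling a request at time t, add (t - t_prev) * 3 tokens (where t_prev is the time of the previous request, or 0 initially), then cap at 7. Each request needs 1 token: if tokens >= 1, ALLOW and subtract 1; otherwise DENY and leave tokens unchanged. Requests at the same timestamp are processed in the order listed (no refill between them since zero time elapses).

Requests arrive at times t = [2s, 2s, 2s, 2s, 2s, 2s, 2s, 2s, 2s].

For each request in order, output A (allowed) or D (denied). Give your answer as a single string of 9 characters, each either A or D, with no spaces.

Simulating step by step:
  req#1 t=2s: ALLOW
  req#2 t=2s: ALLOW
  req#3 t=2s: ALLOW
  req#4 t=2s: ALLOW
  req#5 t=2s: ALLOW
  req#6 t=2s: ALLOW
  req#7 t=2s: ALLOW
  req#8 t=2s: DENY
  req#9 t=2s: DENY

Answer: AAAAAAADD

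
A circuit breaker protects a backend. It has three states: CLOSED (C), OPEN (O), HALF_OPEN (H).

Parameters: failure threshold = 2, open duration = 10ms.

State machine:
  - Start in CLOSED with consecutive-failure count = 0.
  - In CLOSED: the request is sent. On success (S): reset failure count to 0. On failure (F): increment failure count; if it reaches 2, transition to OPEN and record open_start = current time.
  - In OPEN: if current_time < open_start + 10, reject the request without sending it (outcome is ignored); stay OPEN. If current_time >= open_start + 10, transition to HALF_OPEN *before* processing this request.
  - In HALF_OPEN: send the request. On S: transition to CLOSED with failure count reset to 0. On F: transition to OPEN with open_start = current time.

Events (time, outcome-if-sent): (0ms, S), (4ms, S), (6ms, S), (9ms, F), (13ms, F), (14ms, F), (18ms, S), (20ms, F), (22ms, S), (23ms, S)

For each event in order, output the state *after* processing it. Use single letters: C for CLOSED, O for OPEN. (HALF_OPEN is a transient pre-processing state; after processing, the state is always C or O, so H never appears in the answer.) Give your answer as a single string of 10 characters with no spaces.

State after each event:
  event#1 t=0ms outcome=S: state=CLOSED
  event#2 t=4ms outcome=S: state=CLOSED
  event#3 t=6ms outcome=S: state=CLOSED
  event#4 t=9ms outcome=F: state=CLOSED
  event#5 t=13ms outcome=F: state=OPEN
  event#6 t=14ms outcome=F: state=OPEN
  event#7 t=18ms outcome=S: state=OPEN
  event#8 t=20ms outcome=F: state=OPEN
  event#9 t=22ms outcome=S: state=OPEN
  event#10 t=23ms outcome=S: state=CLOSED

Answer: CCCCOOOOOC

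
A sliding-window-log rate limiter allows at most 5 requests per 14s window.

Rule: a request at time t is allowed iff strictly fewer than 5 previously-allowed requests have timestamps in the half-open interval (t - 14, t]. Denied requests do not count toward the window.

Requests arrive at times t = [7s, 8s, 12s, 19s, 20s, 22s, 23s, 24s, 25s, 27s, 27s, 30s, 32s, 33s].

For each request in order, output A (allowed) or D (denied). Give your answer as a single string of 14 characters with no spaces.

Tracking allowed requests in the window:
  req#1 t=7s: ALLOW
  req#2 t=8s: ALLOW
  req#3 t=12s: ALLOW
  req#4 t=19s: ALLOW
  req#5 t=20s: ALLOW
  req#6 t=22s: ALLOW
  req#7 t=23s: ALLOW
  req#8 t=24s: DENY
  req#9 t=25s: DENY
  req#10 t=27s: ALLOW
  req#11 t=27s: DENY
  req#12 t=30s: DENY
  req#13 t=32s: DENY
  req#14 t=33s: ALLOW

Answer: AAAAAAADDADDDA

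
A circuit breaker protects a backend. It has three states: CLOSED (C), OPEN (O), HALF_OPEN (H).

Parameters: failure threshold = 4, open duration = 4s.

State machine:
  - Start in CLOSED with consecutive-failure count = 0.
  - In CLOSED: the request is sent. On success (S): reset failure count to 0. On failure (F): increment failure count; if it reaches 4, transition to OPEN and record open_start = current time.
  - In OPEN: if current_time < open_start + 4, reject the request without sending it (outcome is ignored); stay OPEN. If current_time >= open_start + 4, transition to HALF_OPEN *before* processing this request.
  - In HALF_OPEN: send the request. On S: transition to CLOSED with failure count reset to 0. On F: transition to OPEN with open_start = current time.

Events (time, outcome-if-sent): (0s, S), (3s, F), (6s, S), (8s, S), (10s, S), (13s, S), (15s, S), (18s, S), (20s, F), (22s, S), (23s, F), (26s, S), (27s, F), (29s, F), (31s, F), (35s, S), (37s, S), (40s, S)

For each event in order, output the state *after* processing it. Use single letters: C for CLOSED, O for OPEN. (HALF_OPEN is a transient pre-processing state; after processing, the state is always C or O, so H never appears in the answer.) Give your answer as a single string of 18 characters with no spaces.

State after each event:
  event#1 t=0s outcome=S: state=CLOSED
  event#2 t=3s outcome=F: state=CLOSED
  event#3 t=6s outcome=S: state=CLOSED
  event#4 t=8s outcome=S: state=CLOSED
  event#5 t=10s outcome=S: state=CLOSED
  event#6 t=13s outcome=S: state=CLOSED
  event#7 t=15s outcome=S: state=CLOSED
  event#8 t=18s outcome=S: state=CLOSED
  event#9 t=20s outcome=F: state=CLOSED
  event#10 t=22s outcome=S: state=CLOSED
  event#11 t=23s outcome=F: state=CLOSED
  event#12 t=26s outcome=S: state=CLOSED
  event#13 t=27s outcome=F: state=CLOSED
  event#14 t=29s outcome=F: state=CLOSED
  event#15 t=31s outcome=F: state=CLOSED
  event#16 t=35s outcome=S: state=CLOSED
  event#17 t=37s outcome=S: state=CLOSED
  event#18 t=40s outcome=S: state=CLOSED

Answer: CCCCCCCCCCCCCCCCCC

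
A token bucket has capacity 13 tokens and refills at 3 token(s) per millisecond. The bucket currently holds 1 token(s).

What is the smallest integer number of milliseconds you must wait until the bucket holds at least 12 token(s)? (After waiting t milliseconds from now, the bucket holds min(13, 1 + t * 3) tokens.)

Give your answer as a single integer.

Need 1 + t * 3 >= 12, so t >= 11/3.
Smallest integer t = ceil(11/3) = 4.

Answer: 4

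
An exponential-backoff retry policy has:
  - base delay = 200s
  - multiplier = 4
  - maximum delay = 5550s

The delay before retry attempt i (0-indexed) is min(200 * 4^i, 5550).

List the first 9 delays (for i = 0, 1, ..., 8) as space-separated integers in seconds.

Answer: 200 800 3200 5550 5550 5550 5550 5550 5550

Derivation:
Computing each delay:
  i=0: min(200*4^0, 5550) = 200
  i=1: min(200*4^1, 5550) = 800
  i=2: min(200*4^2, 5550) = 3200
  i=3: min(200*4^3, 5550) = 5550
  i=4: min(200*4^4, 5550) = 5550
  i=5: min(200*4^5, 5550) = 5550
  i=6: min(200*4^6, 5550) = 5550
  i=7: min(200*4^7, 5550) = 5550
  i=8: min(200*4^8, 5550) = 5550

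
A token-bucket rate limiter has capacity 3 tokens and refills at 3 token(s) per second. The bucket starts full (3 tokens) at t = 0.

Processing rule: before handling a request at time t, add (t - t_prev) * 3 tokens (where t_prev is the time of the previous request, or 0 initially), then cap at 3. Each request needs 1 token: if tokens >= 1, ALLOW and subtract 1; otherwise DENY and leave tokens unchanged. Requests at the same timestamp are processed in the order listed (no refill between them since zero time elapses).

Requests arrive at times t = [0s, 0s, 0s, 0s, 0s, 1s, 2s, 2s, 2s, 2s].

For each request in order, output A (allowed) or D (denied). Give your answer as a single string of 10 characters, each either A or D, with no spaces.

Answer: AAADDAAAAD

Derivation:
Simulating step by step:
  req#1 t=0s: ALLOW
  req#2 t=0s: ALLOW
  req#3 t=0s: ALLOW
  req#4 t=0s: DENY
  req#5 t=0s: DENY
  req#6 t=1s: ALLOW
  req#7 t=2s: ALLOW
  req#8 t=2s: ALLOW
  req#9 t=2s: ALLOW
  req#10 t=2s: DENY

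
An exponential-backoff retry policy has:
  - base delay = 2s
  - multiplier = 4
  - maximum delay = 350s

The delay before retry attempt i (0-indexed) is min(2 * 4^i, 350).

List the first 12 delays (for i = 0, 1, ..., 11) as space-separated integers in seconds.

Computing each delay:
  i=0: min(2*4^0, 350) = 2
  i=1: min(2*4^1, 350) = 8
  i=2: min(2*4^2, 350) = 32
  i=3: min(2*4^3, 350) = 128
  i=4: min(2*4^4, 350) = 350
  i=5: min(2*4^5, 350) = 350
  i=6: min(2*4^6, 350) = 350
  i=7: min(2*4^7, 350) = 350
  i=8: min(2*4^8, 350) = 350
  i=9: min(2*4^9, 350) = 350
  i=10: min(2*4^10, 350) = 350
  i=11: min(2*4^11, 350) = 350

Answer: 2 8 32 128 350 350 350 350 350 350 350 350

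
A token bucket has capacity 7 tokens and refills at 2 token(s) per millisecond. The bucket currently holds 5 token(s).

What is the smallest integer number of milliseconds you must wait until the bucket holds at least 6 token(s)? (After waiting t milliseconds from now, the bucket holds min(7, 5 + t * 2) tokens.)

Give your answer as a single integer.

Need 5 + t * 2 >= 6, so t >= 1/2.
Smallest integer t = ceil(1/2) = 1.

Answer: 1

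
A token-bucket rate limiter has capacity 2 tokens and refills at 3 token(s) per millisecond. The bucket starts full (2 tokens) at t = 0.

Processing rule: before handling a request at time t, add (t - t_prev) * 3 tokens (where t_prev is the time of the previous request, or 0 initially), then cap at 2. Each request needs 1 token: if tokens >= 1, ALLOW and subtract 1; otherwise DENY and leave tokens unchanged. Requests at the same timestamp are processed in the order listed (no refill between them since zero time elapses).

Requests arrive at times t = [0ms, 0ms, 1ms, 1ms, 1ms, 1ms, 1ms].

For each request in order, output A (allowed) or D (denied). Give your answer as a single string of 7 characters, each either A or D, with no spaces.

Simulating step by step:
  req#1 t=0ms: ALLOW
  req#2 t=0ms: ALLOW
  req#3 t=1ms: ALLOW
  req#4 t=1ms: ALLOW
  req#5 t=1ms: DENY
  req#6 t=1ms: DENY
  req#7 t=1ms: DENY

Answer: AAAADDD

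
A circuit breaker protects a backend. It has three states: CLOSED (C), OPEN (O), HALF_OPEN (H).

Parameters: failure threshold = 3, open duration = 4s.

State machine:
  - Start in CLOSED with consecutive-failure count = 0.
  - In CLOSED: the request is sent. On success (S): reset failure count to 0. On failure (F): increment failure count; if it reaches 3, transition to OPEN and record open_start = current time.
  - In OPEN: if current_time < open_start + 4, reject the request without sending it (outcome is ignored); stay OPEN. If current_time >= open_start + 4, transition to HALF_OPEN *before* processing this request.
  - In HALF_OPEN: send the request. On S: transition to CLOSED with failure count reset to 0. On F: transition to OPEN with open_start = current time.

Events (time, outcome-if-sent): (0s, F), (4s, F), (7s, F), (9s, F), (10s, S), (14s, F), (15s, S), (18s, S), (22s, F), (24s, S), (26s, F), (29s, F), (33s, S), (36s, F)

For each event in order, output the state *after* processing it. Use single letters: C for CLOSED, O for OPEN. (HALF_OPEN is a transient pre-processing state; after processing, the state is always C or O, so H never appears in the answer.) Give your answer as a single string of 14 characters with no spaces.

State after each event:
  event#1 t=0s outcome=F: state=CLOSED
  event#2 t=4s outcome=F: state=CLOSED
  event#3 t=7s outcome=F: state=OPEN
  event#4 t=9s outcome=F: state=OPEN
  event#5 t=10s outcome=S: state=OPEN
  event#6 t=14s outcome=F: state=OPEN
  event#7 t=15s outcome=S: state=OPEN
  event#8 t=18s outcome=S: state=CLOSED
  event#9 t=22s outcome=F: state=CLOSED
  event#10 t=24s outcome=S: state=CLOSED
  event#11 t=26s outcome=F: state=CLOSED
  event#12 t=29s outcome=F: state=CLOSED
  event#13 t=33s outcome=S: state=CLOSED
  event#14 t=36s outcome=F: state=CLOSED

Answer: CCOOOOOCCCCCCC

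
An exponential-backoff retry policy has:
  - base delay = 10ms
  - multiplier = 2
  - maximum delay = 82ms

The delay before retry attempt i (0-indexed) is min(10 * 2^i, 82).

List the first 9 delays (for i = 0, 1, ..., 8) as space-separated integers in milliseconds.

Computing each delay:
  i=0: min(10*2^0, 82) = 10
  i=1: min(10*2^1, 82) = 20
  i=2: min(10*2^2, 82) = 40
  i=3: min(10*2^3, 82) = 80
  i=4: min(10*2^4, 82) = 82
  i=5: min(10*2^5, 82) = 82
  i=6: min(10*2^6, 82) = 82
  i=7: min(10*2^7, 82) = 82
  i=8: min(10*2^8, 82) = 82

Answer: 10 20 40 80 82 82 82 82 82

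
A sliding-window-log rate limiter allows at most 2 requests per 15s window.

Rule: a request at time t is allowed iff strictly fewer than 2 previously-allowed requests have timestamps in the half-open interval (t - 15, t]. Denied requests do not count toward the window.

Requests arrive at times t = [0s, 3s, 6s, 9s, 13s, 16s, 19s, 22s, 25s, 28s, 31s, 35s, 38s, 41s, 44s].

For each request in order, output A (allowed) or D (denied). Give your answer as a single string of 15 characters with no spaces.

Answer: AADDDAADDDAADDD

Derivation:
Tracking allowed requests in the window:
  req#1 t=0s: ALLOW
  req#2 t=3s: ALLOW
  req#3 t=6s: DENY
  req#4 t=9s: DENY
  req#5 t=13s: DENY
  req#6 t=16s: ALLOW
  req#7 t=19s: ALLOW
  req#8 t=22s: DENY
  req#9 t=25s: DENY
  req#10 t=28s: DENY
  req#11 t=31s: ALLOW
  req#12 t=35s: ALLOW
  req#13 t=38s: DENY
  req#14 t=41s: DENY
  req#15 t=44s: DENY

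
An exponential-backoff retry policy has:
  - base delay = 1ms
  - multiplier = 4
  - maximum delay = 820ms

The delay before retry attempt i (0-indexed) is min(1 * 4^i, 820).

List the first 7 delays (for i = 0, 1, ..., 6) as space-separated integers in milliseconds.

Computing each delay:
  i=0: min(1*4^0, 820) = 1
  i=1: min(1*4^1, 820) = 4
  i=2: min(1*4^2, 820) = 16
  i=3: min(1*4^3, 820) = 64
  i=4: min(1*4^4, 820) = 256
  i=5: min(1*4^5, 820) = 820
  i=6: min(1*4^6, 820) = 820

Answer: 1 4 16 64 256 820 820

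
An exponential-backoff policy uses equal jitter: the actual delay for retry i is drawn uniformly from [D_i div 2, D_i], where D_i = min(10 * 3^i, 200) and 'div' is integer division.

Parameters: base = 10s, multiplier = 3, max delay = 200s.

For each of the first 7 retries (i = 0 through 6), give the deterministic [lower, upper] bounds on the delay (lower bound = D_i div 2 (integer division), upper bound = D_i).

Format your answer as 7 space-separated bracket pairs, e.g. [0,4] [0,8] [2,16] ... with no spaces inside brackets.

Computing bounds per retry:
  i=0: D_i=min(10*3^0,200)=10, bounds=[5,10]
  i=1: D_i=min(10*3^1,200)=30, bounds=[15,30]
  i=2: D_i=min(10*3^2,200)=90, bounds=[45,90]
  i=3: D_i=min(10*3^3,200)=200, bounds=[100,200]
  i=4: D_i=min(10*3^4,200)=200, bounds=[100,200]
  i=5: D_i=min(10*3^5,200)=200, bounds=[100,200]
  i=6: D_i=min(10*3^6,200)=200, bounds=[100,200]

Answer: [5,10] [15,30] [45,90] [100,200] [100,200] [100,200] [100,200]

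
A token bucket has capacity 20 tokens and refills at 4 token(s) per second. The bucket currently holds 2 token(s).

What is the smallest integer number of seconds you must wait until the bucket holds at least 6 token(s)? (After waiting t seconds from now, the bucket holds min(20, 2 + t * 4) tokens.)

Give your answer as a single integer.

Answer: 1

Derivation:
Need 2 + t * 4 >= 6, so t >= 4/4.
Smallest integer t = ceil(4/4) = 1.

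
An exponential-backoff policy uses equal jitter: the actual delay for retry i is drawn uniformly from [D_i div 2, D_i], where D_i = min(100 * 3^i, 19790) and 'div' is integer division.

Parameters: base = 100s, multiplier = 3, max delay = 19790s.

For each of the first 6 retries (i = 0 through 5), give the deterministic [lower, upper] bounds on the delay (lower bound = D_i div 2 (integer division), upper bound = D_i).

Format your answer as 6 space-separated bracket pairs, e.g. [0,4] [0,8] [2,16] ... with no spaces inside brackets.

Answer: [50,100] [150,300] [450,900] [1350,2700] [4050,8100] [9895,19790]

Derivation:
Computing bounds per retry:
  i=0: D_i=min(100*3^0,19790)=100, bounds=[50,100]
  i=1: D_i=min(100*3^1,19790)=300, bounds=[150,300]
  i=2: D_i=min(100*3^2,19790)=900, bounds=[450,900]
  i=3: D_i=min(100*3^3,19790)=2700, bounds=[1350,2700]
  i=4: D_i=min(100*3^4,19790)=8100, bounds=[4050,8100]
  i=5: D_i=min(100*3^5,19790)=19790, bounds=[9895,19790]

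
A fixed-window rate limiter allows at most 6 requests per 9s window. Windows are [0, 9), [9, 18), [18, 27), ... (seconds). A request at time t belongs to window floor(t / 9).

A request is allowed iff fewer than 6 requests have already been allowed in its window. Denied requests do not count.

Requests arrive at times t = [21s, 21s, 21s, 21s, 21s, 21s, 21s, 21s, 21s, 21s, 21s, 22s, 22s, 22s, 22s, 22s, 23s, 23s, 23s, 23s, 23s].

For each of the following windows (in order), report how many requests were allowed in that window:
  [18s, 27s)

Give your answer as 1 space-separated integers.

Answer: 6

Derivation:
Processing requests:
  req#1 t=21s (window 2): ALLOW
  req#2 t=21s (window 2): ALLOW
  req#3 t=21s (window 2): ALLOW
  req#4 t=21s (window 2): ALLOW
  req#5 t=21s (window 2): ALLOW
  req#6 t=21s (window 2): ALLOW
  req#7 t=21s (window 2): DENY
  req#8 t=21s (window 2): DENY
  req#9 t=21s (window 2): DENY
  req#10 t=21s (window 2): DENY
  req#11 t=21s (window 2): DENY
  req#12 t=22s (window 2): DENY
  req#13 t=22s (window 2): DENY
  req#14 t=22s (window 2): DENY
  req#15 t=22s (window 2): DENY
  req#16 t=22s (window 2): DENY
  req#17 t=23s (window 2): DENY
  req#18 t=23s (window 2): DENY
  req#19 t=23s (window 2): DENY
  req#20 t=23s (window 2): DENY
  req#21 t=23s (window 2): DENY

Allowed counts by window: 6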